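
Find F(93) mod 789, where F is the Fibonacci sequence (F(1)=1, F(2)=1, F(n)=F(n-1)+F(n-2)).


F(k) mod 789 for k=1..93:
1, 1, 2, 3, 5, 8, 13, 21, 34, 55, 89, 144, 233, 377, 610, 198, 19, 217, 236, 453, 689, 353, 253, 606, 70, 676, 746, 633, 590, 434, 235, 669, 115, 784, 110, 105, 215, 320, 535, 66, 601, 667, 479, 357, 47, 404, 451, 66, 517, 583, 311, 105, 416, 521, 148, 669, 28, 697, 725, 633, 569, 413, 193, 606, 10, 616, 626, 453, 290, 743, 244, 198, 442, 640, 293, 144, 437, 581, 229, 21, 250, 271, 521, 3, 524, 527, 262, 0, 262, 262, 524, 786, 521
F(93) mod 789 = 521


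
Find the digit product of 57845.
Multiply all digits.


5 × 7 × 8 × 4 × 5 = 5600


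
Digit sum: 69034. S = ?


6 + 9 + 0 + 3 + 4 = 22


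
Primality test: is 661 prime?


Check divisors up to sqrt(661) = 25.7099
No divisors found.
661 is prime.

Yes, 661 is prime


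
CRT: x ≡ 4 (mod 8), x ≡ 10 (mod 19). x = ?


M = 8*19 = 152
M1 = M/8 = 19, M2 = M/19 = 8
M1^(-1) mod 8 = 3, M2^(-1) mod 19 = 12
x = 4*19*3 + 10*8*12 = 1188
1188 mod 152 = 124
Check: 124 mod 8 = 4 ✓, 124 mod 19 = 10 ✓

x ≡ 124 (mod 152)


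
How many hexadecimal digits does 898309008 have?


898309008 in base 16 = 358B1B90
Number of digits = 8

8 digits (base 16)


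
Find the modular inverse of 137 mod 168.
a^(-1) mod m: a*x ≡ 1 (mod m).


Use the extended Euclidean algorithm on (168, 137); each row r = 168*s + 137*t:
r=168, s=1, t=0
r=137, s=0, t=1
q=1: r=31, s=1, t=-1   [168*(1) + 137*(-1) = 31]
q=4: r=13, s=-4, t=5   [168*(-4) + 137*(5) = 13]
q=2: r=5, s=9, t=-11   [168*(9) + 137*(-11) = 5]
q=2: r=3, s=-22, t=27   [168*(-22) + 137*(27) = 3]
q=1: r=2, s=31, t=-38   [168*(31) + 137*(-38) = 2]
q=1: r=1, s=-53, t=65   [168*(-53) + 137*(65) = 1]
q=2: r=0, s=137, t=-168   [168*(137) + 137*(-168) = 0]
GCD = 1 with t = 65, so 137*(65) ≡ 1 (mod 168)
Inverse = 65 mod 168 = 65
Check: 137 * 65 = 8905 ≡ 1 (mod 168)

137^(-1) ≡ 65 (mod 168)


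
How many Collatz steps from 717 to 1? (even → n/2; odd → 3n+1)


717 → 2152 → 1076 → 538 → 269 → 808 → 404 → 202 → 101 → 304 → 152 → 76 → 38 → 19 → 58 → 29 → 88 → 44 → 22 → 11 → 34 → 17 → 52 → 26 → 13 → 40 → 20 → 10 → 5 → 16 → 8 → 4 → 2 → 1
Total steps = 33

33 steps


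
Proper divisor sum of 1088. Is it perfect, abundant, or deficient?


Proper divisors: 1, 2, 4, 8, 16, 17, 32, 34, 64, 68, 136, 272, 544
Sum = 1 + 2 + 4 + 8 + 16 + 17 + 32 + 34 + 64 + 68 + 136 + 272 + 544 = 1198
1198 > 1088 → abundant

s(1088) = 1198 (abundant)


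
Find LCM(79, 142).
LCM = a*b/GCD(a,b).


GCD(79, 142) = 1
LCM = 79*142/1 = 11218/1 = 11218

LCM = 11218


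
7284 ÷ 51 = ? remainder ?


7284 = 51 * 142 + 42
Check: 7242 + 42 = 7284

q = 142, r = 42


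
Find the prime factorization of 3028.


3028 / 2 = 1514
1514 / 2 = 757
757 / 757 = 1
3028 = 2^2 × 757


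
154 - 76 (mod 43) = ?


154 - 76 = 78
78 mod 43 = 35


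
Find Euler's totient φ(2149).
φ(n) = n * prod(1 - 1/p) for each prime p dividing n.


2149 = 7 × 307
Prime factors: 7, 307
φ(2149) = 2149 × (1-1/7) × (1-1/307)
= 2149 × 6/7 × 306/307 = 1836

φ(2149) = 1836


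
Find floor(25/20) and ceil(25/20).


25/20 = 1.2500
floor = 1
ceil = 2

floor = 1, ceil = 2


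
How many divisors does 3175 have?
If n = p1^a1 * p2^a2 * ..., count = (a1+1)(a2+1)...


3175 = 5^2 × 127^1
d(3175) = (2+1) × (1+1) = 6

6 divisors


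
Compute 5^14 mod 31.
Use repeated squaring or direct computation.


5^1 mod 31 = 5
5^2 mod 31 = 25
5^3 mod 31 = 1
5^4 mod 31 = 5
5^5 mod 31 = 25
5^6 mod 31 = 1
5^7 mod 31 = 5
5^8 mod 31 = 25
5^9 mod 31 = 1
5^10 mod 31 = 5
5^11 mod 31 = 25
5^12 mod 31 = 1
5^13 mod 31 = 5
5^14 mod 31 = 25


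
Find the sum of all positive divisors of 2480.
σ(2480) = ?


Divisors of 2480: 1, 2, 4, 5, 8, 10, 16, 20, 31, 40, 62, 80, 124, 155, 248, 310, 496, 620, 1240, 2480
Sum = 1 + 2 + 4 + 5 + 8 + 10 + 16 + 20 + 31 + 40 + 62 + 80 + 124 + 155 + 248 + 310 + 496 + 620 + 1240 + 2480 = 5952

σ(2480) = 5952


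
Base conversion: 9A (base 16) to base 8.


9A (base 16) = 154 (decimal)
154 (decimal) = 232 (base 8)


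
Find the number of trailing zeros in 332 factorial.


floor(332/5) = 66
floor(332/25) = 13
floor(332/125) = 2
Total = 81

81 trailing zeros


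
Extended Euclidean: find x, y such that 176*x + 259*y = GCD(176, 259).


Tabular extended Euclidean (each row: r = 176*s + 259*t):
r=176, s=1, t=0
r=259, s=0, t=1
q=0: r=176, s=1, t=0   [176*(1) + 259*(0) = 176]
q=1: r=83, s=-1, t=1   [176*(-1) + 259*(1) = 83]
q=2: r=10, s=3, t=-2   [176*(3) + 259*(-2) = 10]
q=8: r=3, s=-25, t=17   [176*(-25) + 259*(17) = 3]
q=3: r=1, s=78, t=-53   [176*(78) + 259*(-53) = 1]
q=3: r=0, s=-259, t=176   [176*(-259) + 259*(176) = 0]
GCD = 1; from the row with r=1: x=78, y=-53
Check: 176*(78) + 259*(-53) = 13728 - 13727 = 1

GCD = 1, x = 78, y = -53


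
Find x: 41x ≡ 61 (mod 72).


GCD(41, 72) = 1, unique solution
a^(-1) mod 72 = 65
x = 65 * 61 mod 72 = 5

x ≡ 5 (mod 72)


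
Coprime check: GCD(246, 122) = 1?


Euclidean algorithm:
246 = 2 * 122 + 2
122 = 61 * 2 + 0
GCD(246, 122) = 2

No, not coprime (GCD = 2)


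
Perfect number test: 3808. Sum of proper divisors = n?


Proper divisors of 3808: 1, 2, 4, 7, 8, 14, 16, 17, 28, 32, 34, 56, 68, 112, 119, 136, 224, 238, 272, 476, 544, 952, 1904
Sum = 1 + 2 + 4 + 7 + 8 + 14 + 16 + 17 + 28 + 32 + 34 + 56 + 68 + 112 + 119 + 136 + 224 + 238 + 272 + 476 + 544 + 952 + 1904 = 5264

No, 3808 is not perfect (5264 ≠ 3808)


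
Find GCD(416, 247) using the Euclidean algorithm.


416 = 1 * 247 + 169
247 = 1 * 169 + 78
169 = 2 * 78 + 13
78 = 6 * 13 + 0
GCD = 13


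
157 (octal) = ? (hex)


157 (base 8) = 111 (decimal)
111 (decimal) = 6F (base 16)


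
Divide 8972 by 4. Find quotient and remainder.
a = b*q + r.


8972 = 4 * 2243 + 0
Check: 8972 + 0 = 8972

q = 2243, r = 0


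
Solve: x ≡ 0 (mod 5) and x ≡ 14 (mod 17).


M = 5*17 = 85
M1 = M/5 = 17, M2 = M/17 = 5
M1^(-1) mod 5 = 3, M2^(-1) mod 17 = 7
x = 0*17*3 + 14*5*7 = 490
490 mod 85 = 65
Check: 65 mod 5 = 0 ✓, 65 mod 17 = 14 ✓

x ≡ 65 (mod 85)


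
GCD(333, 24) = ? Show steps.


333 = 13 * 24 + 21
24 = 1 * 21 + 3
21 = 7 * 3 + 0
GCD = 3


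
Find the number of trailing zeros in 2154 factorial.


floor(2154/5) = 430
floor(2154/25) = 86
floor(2154/125) = 17
floor(2154/625) = 3
Total = 536

536 trailing zeros


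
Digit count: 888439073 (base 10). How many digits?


888439073 has 9 digits in base 10
floor(log10(888439073)) + 1 = floor(8.9486) + 1 = 9

9 digits (base 10)


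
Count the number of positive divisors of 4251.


4251 = 3^1 × 13^1 × 109^1
d(4251) = (1+1) × (1+1) × (1+1) = 8

8 divisors


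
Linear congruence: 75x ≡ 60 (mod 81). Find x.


GCD(75, 81) = 3 divides 60
Divide: 25x ≡ 20 (mod 27)
x ≡ 17 (mod 27)


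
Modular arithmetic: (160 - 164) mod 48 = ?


160 - 164 = -4
-4 mod 48 = 44


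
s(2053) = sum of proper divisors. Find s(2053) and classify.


Proper divisors: 1
Sum = 1 = 1
1 < 2053 → deficient

s(2053) = 1 (deficient)


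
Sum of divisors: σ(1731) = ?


Divisors of 1731: 1, 3, 577, 1731
Sum = 1 + 3 + 577 + 1731 = 2312

σ(1731) = 2312


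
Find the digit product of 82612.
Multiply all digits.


8 × 2 × 6 × 1 × 2 = 192


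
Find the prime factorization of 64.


64 / 2 = 32
32 / 2 = 16
16 / 2 = 8
8 / 2 = 4
4 / 2 = 2
2 / 2 = 1
64 = 2^6


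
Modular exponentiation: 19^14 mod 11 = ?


19^1 mod 11 = 8
19^2 mod 11 = 9
19^3 mod 11 = 6
19^4 mod 11 = 4
19^5 mod 11 = 10
19^6 mod 11 = 3
19^7 mod 11 = 2
19^8 mod 11 = 5
19^9 mod 11 = 7
19^10 mod 11 = 1
19^11 mod 11 = 8
19^12 mod 11 = 9
19^13 mod 11 = 6
19^14 mod 11 = 4


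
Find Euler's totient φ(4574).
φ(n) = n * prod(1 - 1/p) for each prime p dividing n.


4574 = 2 × 2287
Prime factors: 2, 2287
φ(4574) = 4574 × (1-1/2) × (1-1/2287)
= 4574 × 1/2 × 2286/2287 = 2286

φ(4574) = 2286


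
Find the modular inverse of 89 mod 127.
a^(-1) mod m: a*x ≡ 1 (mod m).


Use the extended Euclidean algorithm on (127, 89); each row r = 127*s + 89*t:
r=127, s=1, t=0
r=89, s=0, t=1
q=1: r=38, s=1, t=-1   [127*(1) + 89*(-1) = 38]
q=2: r=13, s=-2, t=3   [127*(-2) + 89*(3) = 13]
q=2: r=12, s=5, t=-7   [127*(5) + 89*(-7) = 12]
q=1: r=1, s=-7, t=10   [127*(-7) + 89*(10) = 1]
q=12: r=0, s=89, t=-127   [127*(89) + 89*(-127) = 0]
GCD = 1 with t = 10, so 89*(10) ≡ 1 (mod 127)
Inverse = 10 mod 127 = 10
Check: 89 * 10 = 890 ≡ 1 (mod 127)

89^(-1) ≡ 10 (mod 127)


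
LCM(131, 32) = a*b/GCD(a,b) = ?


GCD(131, 32) = 1
LCM = 131*32/1 = 4192/1 = 4192

LCM = 4192


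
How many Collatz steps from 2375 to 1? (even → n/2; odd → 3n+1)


2375 → 7126 → 3563 → 10690 → 5345 → 16036 → 8018 → 4009 → 12028 → 6014 → 3007 → 9022 → 4511 → 13534 → 6767 → 20302 → 10151 → 30454 → 15227 → 45682 → 22841 → 68524 → 34262 → 17131 → 51394 → 25697 → 77092 → 38546 → 19273 → 57820 → 28910 → 14455 → 43366 → 21683 → 65050 → 32525 → 97576 → 48788 → 24394 → 12197 → 36592 → 18296 → 9148 → 4574 → 2287 → 6862 → 3431 → 10294 → 5147 → 15442 → 7721 → 23164 → 11582 → 5791 → 17374 → 8687 → 26062 → 13031 → 39094 → 19547 → 58642 → 29321 → 87964 → 43982 → 21991 → 65974 → 32987 → 98962 → 49481 → 148444 → 74222 → 37111 → 111334 → 55667 → 167002 → 83501 → 250504 → 125252 → 62626 → 31313 → 93940 → 46970 → 23485 → 70456 → 35228 → 17614 → 8807 → 26422 → 13211 → 39634 → 19817 → 59452 → 29726 → 14863 → 44590 → 22295 → 66886 → 33443 → 100330 → 50165 → 150496 → 75248 → 37624 → 18812 → 9406 → 4703 → 14110 → 7055 → 21166 → 10583 → 31750 → 15875 → 47626 → 23813 → 71440 → 35720 → 17860 → 8930 → 4465 → 13396 → 6698 → 3349 → 10048 → 5024 → 2512 → 1256 → 628 → 314 → 157 → 472 → 236 → 118 → 59 → 178 → 89 → 268 → 134 → 67 → 202 → 101 → 304 → 152 → 76 → 38 → 19 → 58 → 29 → 88 → 44 → 22 → 11 → 34 → 17 → 52 → 26 → 13 → 40 → 20 → 10 → 5 → 16 → 8 → 4 → 2 → 1
Total steps = 164

164 steps


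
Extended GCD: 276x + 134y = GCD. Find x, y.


Tabular extended Euclidean (each row: r = 276*s + 134*t):
r=276, s=1, t=0
r=134, s=0, t=1
q=2: r=8, s=1, t=-2   [276*(1) + 134*(-2) = 8]
q=16: r=6, s=-16, t=33   [276*(-16) + 134*(33) = 6]
q=1: r=2, s=17, t=-35   [276*(17) + 134*(-35) = 2]
q=3: r=0, s=-67, t=138   [276*(-67) + 134*(138) = 0]
GCD = 2; from the row with r=2: x=17, y=-35
Check: 276*(17) + 134*(-35) = 4692 - 4690 = 2

GCD = 2, x = 17, y = -35


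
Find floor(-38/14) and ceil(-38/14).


-38/14 = -2.7143
floor = -3
ceil = -2

floor = -3, ceil = -2


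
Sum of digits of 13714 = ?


1 + 3 + 7 + 1 + 4 = 16


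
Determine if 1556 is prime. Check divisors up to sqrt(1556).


1556 / 2 = 778 (exact division)
1556 is NOT prime.

No, 1556 is not prime


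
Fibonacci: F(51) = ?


Sequence: 1, 1, 2, 3, 5, 8, 13, 21, 34, 55, 89, 144, 233, 377, 610, 987, 1597, 2584, 4181, 6765, 10946, 17711, 28657, 46368, 75025, 121393, 196418, 317811, 514229, 832040, 1346269, 2178309, 3524578, 5702887, 9227465, 14930352, 24157817, 39088169, 63245986, 102334155, 165580141, 267914296, 433494437, 701408733, 1134903170, 1836311903, 2971215073, 4807526976, 7778742049, 12586269025, 20365011074
F(51) = 20365011074


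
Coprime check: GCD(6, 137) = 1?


Euclidean algorithm:
137 = 22 * 6 + 5
6 = 1 * 5 + 1
5 = 5 * 1 + 0
GCD(6, 137) = 1

Yes, coprime (GCD = 1)


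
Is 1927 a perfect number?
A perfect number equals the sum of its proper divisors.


Proper divisors of 1927: 1, 41, 47
Sum = 1 + 41 + 47 = 89

No, 1927 is not perfect (89 ≠ 1927)


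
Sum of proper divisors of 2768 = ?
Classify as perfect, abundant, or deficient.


Proper divisors: 1, 2, 4, 8, 16, 173, 346, 692, 1384
Sum = 1 + 2 + 4 + 8 + 16 + 173 + 346 + 692 + 1384 = 2626
2626 < 2768 → deficient

s(2768) = 2626 (deficient)


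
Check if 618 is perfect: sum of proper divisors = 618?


Proper divisors of 618: 1, 2, 3, 6, 103, 206, 309
Sum = 1 + 2 + 3 + 6 + 103 + 206 + 309 = 630

No, 618 is not perfect (630 ≠ 618)


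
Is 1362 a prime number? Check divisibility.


1362 / 2 = 681 (exact division)
1362 is NOT prime.

No, 1362 is not prime


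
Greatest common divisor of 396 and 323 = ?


396 = 1 * 323 + 73
323 = 4 * 73 + 31
73 = 2 * 31 + 11
31 = 2 * 11 + 9
11 = 1 * 9 + 2
9 = 4 * 2 + 1
2 = 2 * 1 + 0
GCD = 1


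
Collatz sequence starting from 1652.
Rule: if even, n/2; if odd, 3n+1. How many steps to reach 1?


1652 → 826 → 413 → 1240 → 620 → 310 → 155 → 466 → 233 → 700 → 350 → 175 → 526 → 263 → 790 → 395 → 1186 → 593 → 1780 → 890 → 445 → 1336 → 668 → 334 → 167 → 502 → 251 → 754 → 377 → 1132 → 566 → 283 → 850 → 425 → 1276 → 638 → 319 → 958 → 479 → 1438 → 719 → 2158 → 1079 → 3238 → 1619 → 4858 → 2429 → 7288 → 3644 → 1822 → 911 → 2734 → 1367 → 4102 → 2051 → 6154 → 3077 → 9232 → 4616 → 2308 → 1154 → 577 → 1732 → 866 → 433 → 1300 → 650 → 325 → 976 → 488 → 244 → 122 → 61 → 184 → 92 → 46 → 23 → 70 → 35 → 106 → 53 → 160 → 80 → 40 → 20 → 10 → 5 → 16 → 8 → 4 → 2 → 1
Total steps = 91

91 steps


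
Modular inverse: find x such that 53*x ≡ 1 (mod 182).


Use the extended Euclidean algorithm on (182, 53); each row r = 182*s + 53*t:
r=182, s=1, t=0
r=53, s=0, t=1
q=3: r=23, s=1, t=-3   [182*(1) + 53*(-3) = 23]
q=2: r=7, s=-2, t=7   [182*(-2) + 53*(7) = 7]
q=3: r=2, s=7, t=-24   [182*(7) + 53*(-24) = 2]
q=3: r=1, s=-23, t=79   [182*(-23) + 53*(79) = 1]
q=2: r=0, s=53, t=-182   [182*(53) + 53*(-182) = 0]
GCD = 1 with t = 79, so 53*(79) ≡ 1 (mod 182)
Inverse = 79 mod 182 = 79
Check: 53 * 79 = 4187 ≡ 1 (mod 182)

53^(-1) ≡ 79 (mod 182)


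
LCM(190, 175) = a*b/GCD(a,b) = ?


GCD(190, 175) = 5
LCM = 190*175/5 = 33250/5 = 6650

LCM = 6650


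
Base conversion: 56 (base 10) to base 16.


56 (base 10) = 56 (decimal)
56 (decimal) = 38 (base 16)


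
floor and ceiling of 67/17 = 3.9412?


67/17 = 3.9412
floor = 3
ceil = 4

floor = 3, ceil = 4


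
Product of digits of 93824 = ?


9 × 3 × 8 × 2 × 4 = 1728


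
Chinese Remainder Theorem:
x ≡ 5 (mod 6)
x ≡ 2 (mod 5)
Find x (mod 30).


M = 6*5 = 30
M1 = M/6 = 5, M2 = M/5 = 6
M1^(-1) mod 6 = 5, M2^(-1) mod 5 = 1
x = 5*5*5 + 2*6*1 = 137
137 mod 30 = 17
Check: 17 mod 6 = 5 ✓, 17 mod 5 = 2 ✓

x ≡ 17 (mod 30)


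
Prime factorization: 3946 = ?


3946 / 2 = 1973
1973 / 1973 = 1
3946 = 2 × 1973


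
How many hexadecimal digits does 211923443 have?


211923443 in base 16 = CA1B1F3
Number of digits = 7

7 digits (base 16)


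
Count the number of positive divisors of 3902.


3902 = 2^1 × 1951^1
d(3902) = (1+1) × (1+1) = 4

4 divisors


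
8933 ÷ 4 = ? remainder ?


8933 = 4 * 2233 + 1
Check: 8932 + 1 = 8933

q = 2233, r = 1


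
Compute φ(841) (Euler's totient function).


841 = 29^2
Prime factors: 29
φ(841) = 841 × (1-1/29)
= 841 × 28/29 = 812

φ(841) = 812


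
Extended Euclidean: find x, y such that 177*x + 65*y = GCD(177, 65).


Tabular extended Euclidean (each row: r = 177*s + 65*t):
r=177, s=1, t=0
r=65, s=0, t=1
q=2: r=47, s=1, t=-2   [177*(1) + 65*(-2) = 47]
q=1: r=18, s=-1, t=3   [177*(-1) + 65*(3) = 18]
q=2: r=11, s=3, t=-8   [177*(3) + 65*(-8) = 11]
q=1: r=7, s=-4, t=11   [177*(-4) + 65*(11) = 7]
q=1: r=4, s=7, t=-19   [177*(7) + 65*(-19) = 4]
q=1: r=3, s=-11, t=30   [177*(-11) + 65*(30) = 3]
q=1: r=1, s=18, t=-49   [177*(18) + 65*(-49) = 1]
q=3: r=0, s=-65, t=177   [177*(-65) + 65*(177) = 0]
GCD = 1; from the row with r=1: x=18, y=-49
Check: 177*(18) + 65*(-49) = 3186 - 3185 = 1

GCD = 1, x = 18, y = -49


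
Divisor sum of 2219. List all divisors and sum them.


Divisors of 2219: 1, 7, 317, 2219
Sum = 1 + 7 + 317 + 2219 = 2544

σ(2219) = 2544


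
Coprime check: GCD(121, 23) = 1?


Euclidean algorithm:
121 = 5 * 23 + 6
23 = 3 * 6 + 5
6 = 1 * 5 + 1
5 = 5 * 1 + 0
GCD(121, 23) = 1

Yes, coprime (GCD = 1)


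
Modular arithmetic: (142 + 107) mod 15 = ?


142 + 107 = 249
249 mod 15 = 9


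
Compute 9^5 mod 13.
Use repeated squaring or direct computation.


9^1 mod 13 = 9
9^2 mod 13 = 3
9^3 mod 13 = 1
9^4 mod 13 = 9
9^5 mod 13 = 3


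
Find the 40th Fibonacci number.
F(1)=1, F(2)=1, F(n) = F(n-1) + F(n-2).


Sequence: 1, 1, 2, 3, 5, 8, 13, 21, 34, 55, 89, 144, 233, 377, 610, 987, 1597, 2584, 4181, 6765, 10946, 17711, 28657, 46368, 75025, 121393, 196418, 317811, 514229, 832040, 1346269, 2178309, 3524578, 5702887, 9227465, 14930352, 24157817, 39088169, 63245986, 102334155
F(40) = 102334155


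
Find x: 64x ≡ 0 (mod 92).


GCD(64, 92) = 4 divides 0
Divide: 16x ≡ 0 (mod 23)
x ≡ 0 (mod 23)


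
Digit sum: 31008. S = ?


3 + 1 + 0 + 0 + 8 = 12


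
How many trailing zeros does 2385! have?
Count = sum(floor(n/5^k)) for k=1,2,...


floor(2385/5) = 477
floor(2385/25) = 95
floor(2385/125) = 19
floor(2385/625) = 3
Total = 594

594 trailing zeros


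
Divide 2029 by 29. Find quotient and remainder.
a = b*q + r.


2029 = 29 * 69 + 28
Check: 2001 + 28 = 2029

q = 69, r = 28


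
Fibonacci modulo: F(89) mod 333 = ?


F(k) mod 333 for k=1..89:
1, 1, 2, 3, 5, 8, 13, 21, 34, 55, 89, 144, 233, 44, 277, 321, 265, 253, 185, 105, 290, 62, 19, 81, 100, 181, 281, 129, 77, 206, 283, 156, 106, 262, 35, 297, 332, 296, 295, 258, 220, 145, 32, 177, 209, 53, 262, 315, 244, 226, 137, 30, 167, 197, 31, 228, 259, 154, 80, 234, 314, 215, 196, 78, 274, 19, 293, 312, 272, 251, 190, 108, 298, 73, 38, 111, 149, 260, 76, 3, 79, 82, 161, 243, 71, 314, 52, 33, 85
F(89) mod 333 = 85


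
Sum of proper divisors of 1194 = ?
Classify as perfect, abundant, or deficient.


Proper divisors: 1, 2, 3, 6, 199, 398, 597
Sum = 1 + 2 + 3 + 6 + 199 + 398 + 597 = 1206
1206 > 1194 → abundant

s(1194) = 1206 (abundant)


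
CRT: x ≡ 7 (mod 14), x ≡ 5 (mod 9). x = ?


M = 14*9 = 126
M1 = M/14 = 9, M2 = M/9 = 14
M1^(-1) mod 14 = 11, M2^(-1) mod 9 = 2
x = 7*9*11 + 5*14*2 = 833
833 mod 126 = 77
Check: 77 mod 14 = 7 ✓, 77 mod 9 = 5 ✓

x ≡ 77 (mod 126)


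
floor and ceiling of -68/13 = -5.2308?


-68/13 = -5.2308
floor = -6
ceil = -5

floor = -6, ceil = -5


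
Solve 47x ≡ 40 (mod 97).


GCD(47, 97) = 1, unique solution
a^(-1) mod 97 = 64
x = 64 * 40 mod 97 = 38

x ≡ 38 (mod 97)


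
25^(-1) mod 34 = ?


Use the extended Euclidean algorithm on (34, 25); each row r = 34*s + 25*t:
r=34, s=1, t=0
r=25, s=0, t=1
q=1: r=9, s=1, t=-1   [34*(1) + 25*(-1) = 9]
q=2: r=7, s=-2, t=3   [34*(-2) + 25*(3) = 7]
q=1: r=2, s=3, t=-4   [34*(3) + 25*(-4) = 2]
q=3: r=1, s=-11, t=15   [34*(-11) + 25*(15) = 1]
q=2: r=0, s=25, t=-34   [34*(25) + 25*(-34) = 0]
GCD = 1 with t = 15, so 25*(15) ≡ 1 (mod 34)
Inverse = 15 mod 34 = 15
Check: 25 * 15 = 375 ≡ 1 (mod 34)

25^(-1) ≡ 15 (mod 34)


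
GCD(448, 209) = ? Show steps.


448 = 2 * 209 + 30
209 = 6 * 30 + 29
30 = 1 * 29 + 1
29 = 29 * 1 + 0
GCD = 1


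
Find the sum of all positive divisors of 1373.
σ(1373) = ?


Divisors of 1373: 1, 1373
Sum = 1 + 1373 = 1374

σ(1373) = 1374


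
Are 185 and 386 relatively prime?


Euclidean algorithm:
386 = 2 * 185 + 16
185 = 11 * 16 + 9
16 = 1 * 9 + 7
9 = 1 * 7 + 2
7 = 3 * 2 + 1
2 = 2 * 1 + 0
GCD(185, 386) = 1

Yes, coprime (GCD = 1)


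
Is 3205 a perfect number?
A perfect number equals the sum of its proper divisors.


Proper divisors of 3205: 1, 5, 641
Sum = 1 + 5 + 641 = 647

No, 3205 is not perfect (647 ≠ 3205)


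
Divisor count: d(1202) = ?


1202 = 2^1 × 601^1
d(1202) = (1+1) × (1+1) = 4

4 divisors


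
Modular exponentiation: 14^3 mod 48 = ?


14^1 mod 48 = 14
14^2 mod 48 = 4
14^3 mod 48 = 8


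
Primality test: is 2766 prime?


2766 / 2 = 1383 (exact division)
2766 is NOT prime.

No, 2766 is not prime


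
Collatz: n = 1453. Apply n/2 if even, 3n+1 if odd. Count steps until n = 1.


1453 → 4360 → 2180 → 1090 → 545 → 1636 → 818 → 409 → 1228 → 614 → 307 → 922 → 461 → 1384 → 692 → 346 → 173 → 520 → 260 → 130 → 65 → 196 → 98 → 49 → 148 → 74 → 37 → 112 → 56 → 28 → 14 → 7 → 22 → 11 → 34 → 17 → 52 → 26 → 13 → 40 → 20 → 10 → 5 → 16 → 8 → 4 → 2 → 1
Total steps = 47

47 steps


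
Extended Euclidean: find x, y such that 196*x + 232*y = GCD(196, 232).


Tabular extended Euclidean (each row: r = 196*s + 232*t):
r=196, s=1, t=0
r=232, s=0, t=1
q=0: r=196, s=1, t=0   [196*(1) + 232*(0) = 196]
q=1: r=36, s=-1, t=1   [196*(-1) + 232*(1) = 36]
q=5: r=16, s=6, t=-5   [196*(6) + 232*(-5) = 16]
q=2: r=4, s=-13, t=11   [196*(-13) + 232*(11) = 4]
q=4: r=0, s=58, t=-49   [196*(58) + 232*(-49) = 0]
GCD = 4; from the row with r=4: x=-13, y=11
Check: 196*(-13) + 232*(11) = -2548 + 2552 = 4

GCD = 4, x = -13, y = 11


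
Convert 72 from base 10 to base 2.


72 (base 10) = 72 (decimal)
72 (decimal) = 1001000 (base 2)


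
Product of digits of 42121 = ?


4 × 2 × 1 × 2 × 1 = 16


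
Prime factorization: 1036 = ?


1036 / 2 = 518
518 / 2 = 259
259 / 7 = 37
37 / 37 = 1
1036 = 2^2 × 7 × 37


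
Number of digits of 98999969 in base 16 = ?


98999969 in base 16 = 5E69EA1
Number of digits = 7

7 digits (base 16)


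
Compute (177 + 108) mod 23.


177 + 108 = 285
285 mod 23 = 9


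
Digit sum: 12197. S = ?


1 + 2 + 1 + 9 + 7 = 20


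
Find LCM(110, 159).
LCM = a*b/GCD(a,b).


GCD(110, 159) = 1
LCM = 110*159/1 = 17490/1 = 17490

LCM = 17490


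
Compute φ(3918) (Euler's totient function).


3918 = 2 × 3 × 653
Prime factors: 2, 3, 653
φ(3918) = 3918 × (1-1/2) × (1-1/3) × (1-1/653)
= 3918 × 1/2 × 2/3 × 652/653 = 1304

φ(3918) = 1304


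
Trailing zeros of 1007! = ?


floor(1007/5) = 201
floor(1007/25) = 40
floor(1007/125) = 8
floor(1007/625) = 1
Total = 250

250 trailing zeros


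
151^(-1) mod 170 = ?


Use the extended Euclidean algorithm on (170, 151); each row r = 170*s + 151*t:
r=170, s=1, t=0
r=151, s=0, t=1
q=1: r=19, s=1, t=-1   [170*(1) + 151*(-1) = 19]
q=7: r=18, s=-7, t=8   [170*(-7) + 151*(8) = 18]
q=1: r=1, s=8, t=-9   [170*(8) + 151*(-9) = 1]
q=18: r=0, s=-151, t=170   [170*(-151) + 151*(170) = 0]
GCD = 1 with t = -9, so 151*(-9) ≡ 1 (mod 170)
Inverse = -9 mod 170 = 161
Check: 151 * 161 = 24311 ≡ 1 (mod 170)

151^(-1) ≡ 161 (mod 170)


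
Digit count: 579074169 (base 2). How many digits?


579074169 in base 2 = 100010100000111111100001111001
Number of digits = 30

30 digits (base 2)


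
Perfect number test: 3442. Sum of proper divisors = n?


Proper divisors of 3442: 1, 2, 1721
Sum = 1 + 2 + 1721 = 1724

No, 3442 is not perfect (1724 ≠ 3442)


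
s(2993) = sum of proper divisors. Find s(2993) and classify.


Proper divisors: 1, 41, 73
Sum = 1 + 41 + 73 = 115
115 < 2993 → deficient

s(2993) = 115 (deficient)


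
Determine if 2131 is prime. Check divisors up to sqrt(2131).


Check divisors up to sqrt(2131) = 46.1628
No divisors found.
2131 is prime.

Yes, 2131 is prime


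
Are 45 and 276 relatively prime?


Euclidean algorithm:
276 = 6 * 45 + 6
45 = 7 * 6 + 3
6 = 2 * 3 + 0
GCD(45, 276) = 3

No, not coprime (GCD = 3)


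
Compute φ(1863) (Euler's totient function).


1863 = 3^4 × 23
Prime factors: 3, 23
φ(1863) = 1863 × (1-1/3) × (1-1/23)
= 1863 × 2/3 × 22/23 = 1188

φ(1863) = 1188


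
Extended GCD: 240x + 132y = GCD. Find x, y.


Tabular extended Euclidean (each row: r = 240*s + 132*t):
r=240, s=1, t=0
r=132, s=0, t=1
q=1: r=108, s=1, t=-1   [240*(1) + 132*(-1) = 108]
q=1: r=24, s=-1, t=2   [240*(-1) + 132*(2) = 24]
q=4: r=12, s=5, t=-9   [240*(5) + 132*(-9) = 12]
q=2: r=0, s=-11, t=20   [240*(-11) + 132*(20) = 0]
GCD = 12; from the row with r=12: x=5, y=-9
Check: 240*(5) + 132*(-9) = 1200 - 1188 = 12

GCD = 12, x = 5, y = -9


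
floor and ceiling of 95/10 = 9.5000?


95/10 = 9.5000
floor = 9
ceil = 10

floor = 9, ceil = 10


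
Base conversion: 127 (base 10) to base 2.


127 (base 10) = 127 (decimal)
127 (decimal) = 1111111 (base 2)


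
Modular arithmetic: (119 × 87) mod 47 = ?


119 × 87 = 10353
10353 mod 47 = 13


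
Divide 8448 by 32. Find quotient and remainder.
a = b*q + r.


8448 = 32 * 264 + 0
Check: 8448 + 0 = 8448

q = 264, r = 0


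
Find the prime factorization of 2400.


2400 / 2 = 1200
1200 / 2 = 600
600 / 2 = 300
300 / 2 = 150
150 / 2 = 75
75 / 3 = 25
25 / 5 = 5
5 / 5 = 1
2400 = 2^5 × 3 × 5^2


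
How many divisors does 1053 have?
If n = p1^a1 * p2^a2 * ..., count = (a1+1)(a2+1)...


1053 = 3^4 × 13^1
d(1053) = (4+1) × (1+1) = 10

10 divisors


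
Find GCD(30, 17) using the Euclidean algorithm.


30 = 1 * 17 + 13
17 = 1 * 13 + 4
13 = 3 * 4 + 1
4 = 4 * 1 + 0
GCD = 1


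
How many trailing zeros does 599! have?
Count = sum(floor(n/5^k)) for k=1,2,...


floor(599/5) = 119
floor(599/25) = 23
floor(599/125) = 4
Total = 146

146 trailing zeros


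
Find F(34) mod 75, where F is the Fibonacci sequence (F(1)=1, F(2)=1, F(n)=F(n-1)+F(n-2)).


F(k) mod 75 for k=1..34:
1, 1, 2, 3, 5, 8, 13, 21, 34, 55, 14, 69, 8, 2, 10, 12, 22, 34, 56, 15, 71, 11, 7, 18, 25, 43, 68, 36, 29, 65, 19, 9, 28, 37
F(34) mod 75 = 37


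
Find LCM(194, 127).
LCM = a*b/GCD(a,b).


GCD(194, 127) = 1
LCM = 194*127/1 = 24638/1 = 24638

LCM = 24638


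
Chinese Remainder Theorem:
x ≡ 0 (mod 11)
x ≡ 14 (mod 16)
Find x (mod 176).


M = 11*16 = 176
M1 = M/11 = 16, M2 = M/16 = 11
M1^(-1) mod 11 = 9, M2^(-1) mod 16 = 3
x = 0*16*9 + 14*11*3 = 462
462 mod 176 = 110
Check: 110 mod 11 = 0 ✓, 110 mod 16 = 14 ✓

x ≡ 110 (mod 176)


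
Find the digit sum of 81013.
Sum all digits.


8 + 1 + 0 + 1 + 3 = 13


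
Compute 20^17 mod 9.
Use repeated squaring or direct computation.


20^1 mod 9 = 2
20^2 mod 9 = 4
20^3 mod 9 = 8
20^4 mod 9 = 7
20^5 mod 9 = 5
20^6 mod 9 = 1
20^7 mod 9 = 2
20^8 mod 9 = 4
20^9 mod 9 = 8
20^10 mod 9 = 7
20^11 mod 9 = 5
20^12 mod 9 = 1
20^13 mod 9 = 2
20^14 mod 9 = 4
20^15 mod 9 = 8
20^16 mod 9 = 7
20^17 mod 9 = 5


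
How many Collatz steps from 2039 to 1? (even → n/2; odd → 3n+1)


2039 → 6118 → 3059 → 9178 → 4589 → 13768 → 6884 → 3442 → 1721 → 5164 → 2582 → 1291 → 3874 → 1937 → 5812 → 2906 → 1453 → 4360 → 2180 → 1090 → 545 → 1636 → 818 → 409 → 1228 → 614 → 307 → 922 → 461 → 1384 → 692 → 346 → 173 → 520 → 260 → 130 → 65 → 196 → 98 → 49 → 148 → 74 → 37 → 112 → 56 → 28 → 14 → 7 → 22 → 11 → 34 → 17 → 52 → 26 → 13 → 40 → 20 → 10 → 5 → 16 → 8 → 4 → 2 → 1
Total steps = 63

63 steps


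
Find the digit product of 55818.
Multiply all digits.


5 × 5 × 8 × 1 × 8 = 1600


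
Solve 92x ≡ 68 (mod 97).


GCD(92, 97) = 1, unique solution
a^(-1) mod 97 = 58
x = 58 * 68 mod 97 = 64

x ≡ 64 (mod 97)


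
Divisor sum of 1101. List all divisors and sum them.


Divisors of 1101: 1, 3, 367, 1101
Sum = 1 + 3 + 367 + 1101 = 1472

σ(1101) = 1472


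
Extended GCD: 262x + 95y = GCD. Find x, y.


Tabular extended Euclidean (each row: r = 262*s + 95*t):
r=262, s=1, t=0
r=95, s=0, t=1
q=2: r=72, s=1, t=-2   [262*(1) + 95*(-2) = 72]
q=1: r=23, s=-1, t=3   [262*(-1) + 95*(3) = 23]
q=3: r=3, s=4, t=-11   [262*(4) + 95*(-11) = 3]
q=7: r=2, s=-29, t=80   [262*(-29) + 95*(80) = 2]
q=1: r=1, s=33, t=-91   [262*(33) + 95*(-91) = 1]
q=2: r=0, s=-95, t=262   [262*(-95) + 95*(262) = 0]
GCD = 1; from the row with r=1: x=33, y=-91
Check: 262*(33) + 95*(-91) = 8646 - 8645 = 1

GCD = 1, x = 33, y = -91


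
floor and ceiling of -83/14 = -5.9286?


-83/14 = -5.9286
floor = -6
ceil = -5

floor = -6, ceil = -5


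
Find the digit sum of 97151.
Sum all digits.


9 + 7 + 1 + 5 + 1 = 23


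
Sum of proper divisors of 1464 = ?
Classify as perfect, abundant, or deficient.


Proper divisors: 1, 2, 3, 4, 6, 8, 12, 24, 61, 122, 183, 244, 366, 488, 732
Sum = 1 + 2 + 3 + 4 + 6 + 8 + 12 + 24 + 61 + 122 + 183 + 244 + 366 + 488 + 732 = 2256
2256 > 1464 → abundant

s(1464) = 2256 (abundant)


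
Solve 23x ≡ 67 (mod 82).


GCD(23, 82) = 1, unique solution
a^(-1) mod 82 = 25
x = 25 * 67 mod 82 = 35

x ≡ 35 (mod 82)


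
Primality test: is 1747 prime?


Check divisors up to sqrt(1747) = 41.7971
No divisors found.
1747 is prime.

Yes, 1747 is prime


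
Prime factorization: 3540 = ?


3540 / 2 = 1770
1770 / 2 = 885
885 / 3 = 295
295 / 5 = 59
59 / 59 = 1
3540 = 2^2 × 3 × 5 × 59


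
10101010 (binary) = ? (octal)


10101010 (base 2) = 170 (decimal)
170 (decimal) = 252 (base 8)


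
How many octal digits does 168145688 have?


168145688 in base 8 = 1201331430
Number of digits = 10

10 digits (base 8)


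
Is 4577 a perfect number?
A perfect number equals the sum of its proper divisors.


Proper divisors of 4577: 1, 23, 199
Sum = 1 + 23 + 199 = 223

No, 4577 is not perfect (223 ≠ 4577)


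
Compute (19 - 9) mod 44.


19 - 9 = 10
10 mod 44 = 10


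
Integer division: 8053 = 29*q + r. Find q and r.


8053 = 29 * 277 + 20
Check: 8033 + 20 = 8053

q = 277, r = 20


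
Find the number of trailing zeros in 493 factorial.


floor(493/5) = 98
floor(493/25) = 19
floor(493/125) = 3
Total = 120

120 trailing zeros


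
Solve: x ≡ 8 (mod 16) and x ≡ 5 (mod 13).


M = 16*13 = 208
M1 = M/16 = 13, M2 = M/13 = 16
M1^(-1) mod 16 = 5, M2^(-1) mod 13 = 9
x = 8*13*5 + 5*16*9 = 1240
1240 mod 208 = 200
Check: 200 mod 16 = 8 ✓, 200 mod 13 = 5 ✓

x ≡ 200 (mod 208)


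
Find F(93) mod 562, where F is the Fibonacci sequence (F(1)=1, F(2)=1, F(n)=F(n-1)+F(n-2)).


F(k) mod 562 for k=1..93:
1, 1, 2, 3, 5, 8, 13, 21, 34, 55, 89, 144, 233, 377, 48, 425, 473, 336, 247, 21, 268, 289, 557, 284, 279, 1, 280, 281, 561, 280, 279, 559, 276, 273, 549, 260, 247, 507, 192, 137, 329, 466, 233, 137, 370, 507, 315, 260, 13, 273, 286, 559, 283, 280, 1, 281, 282, 1, 283, 284, 5, 289, 294, 21, 315, 336, 89, 425, 514, 377, 329, 144, 473, 55, 528, 21, 549, 8, 557, 3, 560, 1, 561, 0, 561, 561, 560, 559, 557, 554, 549, 541, 528
F(93) mod 562 = 528


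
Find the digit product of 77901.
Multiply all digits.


7 × 7 × 9 × 0 × 1 = 0


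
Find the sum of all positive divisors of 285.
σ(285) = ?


Divisors of 285: 1, 3, 5, 15, 19, 57, 95, 285
Sum = 1 + 3 + 5 + 15 + 19 + 57 + 95 + 285 = 480

σ(285) = 480


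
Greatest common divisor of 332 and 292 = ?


332 = 1 * 292 + 40
292 = 7 * 40 + 12
40 = 3 * 12 + 4
12 = 3 * 4 + 0
GCD = 4


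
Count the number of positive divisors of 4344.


4344 = 2^3 × 3^1 × 181^1
d(4344) = (3+1) × (1+1) × (1+1) = 16

16 divisors


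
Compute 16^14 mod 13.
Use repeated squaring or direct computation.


16^1 mod 13 = 3
16^2 mod 13 = 9
16^3 mod 13 = 1
16^4 mod 13 = 3
16^5 mod 13 = 9
16^6 mod 13 = 1
16^7 mod 13 = 3
16^8 mod 13 = 9
16^9 mod 13 = 1
16^10 mod 13 = 3
16^11 mod 13 = 9
16^12 mod 13 = 1
16^13 mod 13 = 3
16^14 mod 13 = 9


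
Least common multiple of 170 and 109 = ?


GCD(170, 109) = 1
LCM = 170*109/1 = 18530/1 = 18530

LCM = 18530


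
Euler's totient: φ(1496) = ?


1496 = 2^3 × 11 × 17
Prime factors: 2, 11, 17
φ(1496) = 1496 × (1-1/2) × (1-1/11) × (1-1/17)
= 1496 × 1/2 × 10/11 × 16/17 = 640

φ(1496) = 640


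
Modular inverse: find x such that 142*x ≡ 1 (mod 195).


Use the extended Euclidean algorithm on (195, 142); each row r = 195*s + 142*t:
r=195, s=1, t=0
r=142, s=0, t=1
q=1: r=53, s=1, t=-1   [195*(1) + 142*(-1) = 53]
q=2: r=36, s=-2, t=3   [195*(-2) + 142*(3) = 36]
q=1: r=17, s=3, t=-4   [195*(3) + 142*(-4) = 17]
q=2: r=2, s=-8, t=11   [195*(-8) + 142*(11) = 2]
q=8: r=1, s=67, t=-92   [195*(67) + 142*(-92) = 1]
q=2: r=0, s=-142, t=195   [195*(-142) + 142*(195) = 0]
GCD = 1 with t = -92, so 142*(-92) ≡ 1 (mod 195)
Inverse = -92 mod 195 = 103
Check: 142 * 103 = 14626 ≡ 1 (mod 195)

142^(-1) ≡ 103 (mod 195)


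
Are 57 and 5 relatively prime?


Euclidean algorithm:
57 = 11 * 5 + 2
5 = 2 * 2 + 1
2 = 2 * 1 + 0
GCD(57, 5) = 1

Yes, coprime (GCD = 1)


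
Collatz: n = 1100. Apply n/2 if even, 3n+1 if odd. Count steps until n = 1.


1100 → 550 → 275 → 826 → 413 → 1240 → 620 → 310 → 155 → 466 → 233 → 700 → 350 → 175 → 526 → 263 → 790 → 395 → 1186 → 593 → 1780 → 890 → 445 → 1336 → 668 → 334 → 167 → 502 → 251 → 754 → 377 → 1132 → 566 → 283 → 850 → 425 → 1276 → 638 → 319 → 958 → 479 → 1438 → 719 → 2158 → 1079 → 3238 → 1619 → 4858 → 2429 → 7288 → 3644 → 1822 → 911 → 2734 → 1367 → 4102 → 2051 → 6154 → 3077 → 9232 → 4616 → 2308 → 1154 → 577 → 1732 → 866 → 433 → 1300 → 650 → 325 → 976 → 488 → 244 → 122 → 61 → 184 → 92 → 46 → 23 → 70 → 35 → 106 → 53 → 160 → 80 → 40 → 20 → 10 → 5 → 16 → 8 → 4 → 2 → 1
Total steps = 93

93 steps


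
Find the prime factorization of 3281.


3281 / 17 = 193
193 / 193 = 1
3281 = 17 × 193


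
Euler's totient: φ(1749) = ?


1749 = 3 × 11 × 53
Prime factors: 3, 11, 53
φ(1749) = 1749 × (1-1/3) × (1-1/11) × (1-1/53)
= 1749 × 2/3 × 10/11 × 52/53 = 1040

φ(1749) = 1040


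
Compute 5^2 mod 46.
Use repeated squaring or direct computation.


5^1 mod 46 = 5
5^2 mod 46 = 25


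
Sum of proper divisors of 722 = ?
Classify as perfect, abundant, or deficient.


Proper divisors: 1, 2, 19, 38, 361
Sum = 1 + 2 + 19 + 38 + 361 = 421
421 < 722 → deficient

s(722) = 421 (deficient)


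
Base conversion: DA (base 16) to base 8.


DA (base 16) = 218 (decimal)
218 (decimal) = 332 (base 8)


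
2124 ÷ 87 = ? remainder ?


2124 = 87 * 24 + 36
Check: 2088 + 36 = 2124

q = 24, r = 36


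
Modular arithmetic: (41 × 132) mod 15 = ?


41 × 132 = 5412
5412 mod 15 = 12


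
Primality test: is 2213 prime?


Check divisors up to sqrt(2213) = 47.0425
No divisors found.
2213 is prime.

Yes, 2213 is prime


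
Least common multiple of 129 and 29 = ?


GCD(129, 29) = 1
LCM = 129*29/1 = 3741/1 = 3741

LCM = 3741


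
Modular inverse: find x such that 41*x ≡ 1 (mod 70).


Use the extended Euclidean algorithm on (70, 41); each row r = 70*s + 41*t:
r=70, s=1, t=0
r=41, s=0, t=1
q=1: r=29, s=1, t=-1   [70*(1) + 41*(-1) = 29]
q=1: r=12, s=-1, t=2   [70*(-1) + 41*(2) = 12]
q=2: r=5, s=3, t=-5   [70*(3) + 41*(-5) = 5]
q=2: r=2, s=-7, t=12   [70*(-7) + 41*(12) = 2]
q=2: r=1, s=17, t=-29   [70*(17) + 41*(-29) = 1]
q=2: r=0, s=-41, t=70   [70*(-41) + 41*(70) = 0]
GCD = 1 with t = -29, so 41*(-29) ≡ 1 (mod 70)
Inverse = -29 mod 70 = 41
Check: 41 * 41 = 1681 ≡ 1 (mod 70)

41^(-1) ≡ 41 (mod 70)


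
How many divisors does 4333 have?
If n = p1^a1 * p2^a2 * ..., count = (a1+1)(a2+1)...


4333 = 7^1 × 619^1
d(4333) = (1+1) × (1+1) = 4

4 divisors


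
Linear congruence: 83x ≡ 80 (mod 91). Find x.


GCD(83, 91) = 1, unique solution
a^(-1) mod 91 = 34
x = 34 * 80 mod 91 = 81

x ≡ 81 (mod 91)


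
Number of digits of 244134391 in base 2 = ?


244134391 in base 2 = 1110100011010011000111110111
Number of digits = 28

28 digits (base 2)


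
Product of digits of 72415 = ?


7 × 2 × 4 × 1 × 5 = 280


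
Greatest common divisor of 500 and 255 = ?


500 = 1 * 255 + 245
255 = 1 * 245 + 10
245 = 24 * 10 + 5
10 = 2 * 5 + 0
GCD = 5


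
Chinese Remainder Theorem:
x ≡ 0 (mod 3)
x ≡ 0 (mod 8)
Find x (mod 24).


M = 3*8 = 24
M1 = M/3 = 8, M2 = M/8 = 3
M1^(-1) mod 3 = 2, M2^(-1) mod 8 = 3
x = 0*8*2 + 0*3*3 = 0
0 mod 24 = 0
Check: 0 mod 3 = 0 ✓, 0 mod 8 = 0 ✓

x ≡ 0 (mod 24)


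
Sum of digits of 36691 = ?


3 + 6 + 6 + 9 + 1 = 25


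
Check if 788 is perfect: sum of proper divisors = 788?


Proper divisors of 788: 1, 2, 4, 197, 394
Sum = 1 + 2 + 4 + 197 + 394 = 598

No, 788 is not perfect (598 ≠ 788)


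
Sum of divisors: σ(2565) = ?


Divisors of 2565: 1, 3, 5, 9, 15, 19, 27, 45, 57, 95, 135, 171, 285, 513, 855, 2565
Sum = 1 + 3 + 5 + 9 + 15 + 19 + 27 + 45 + 57 + 95 + 135 + 171 + 285 + 513 + 855 + 2565 = 4800

σ(2565) = 4800


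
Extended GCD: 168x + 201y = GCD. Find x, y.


Tabular extended Euclidean (each row: r = 168*s + 201*t):
r=168, s=1, t=0
r=201, s=0, t=1
q=0: r=168, s=1, t=0   [168*(1) + 201*(0) = 168]
q=1: r=33, s=-1, t=1   [168*(-1) + 201*(1) = 33]
q=5: r=3, s=6, t=-5   [168*(6) + 201*(-5) = 3]
q=11: r=0, s=-67, t=56   [168*(-67) + 201*(56) = 0]
GCD = 3; from the row with r=3: x=6, y=-5
Check: 168*(6) + 201*(-5) = 1008 - 1005 = 3

GCD = 3, x = 6, y = -5


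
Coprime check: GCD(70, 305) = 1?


Euclidean algorithm:
305 = 4 * 70 + 25
70 = 2 * 25 + 20
25 = 1 * 20 + 5
20 = 4 * 5 + 0
GCD(70, 305) = 5

No, not coprime (GCD = 5)


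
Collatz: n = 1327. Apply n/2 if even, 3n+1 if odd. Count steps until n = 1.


1327 → 3982 → 1991 → 5974 → 2987 → 8962 → 4481 → 13444 → 6722 → 3361 → 10084 → 5042 → 2521 → 7564 → 3782 → 1891 → 5674 → 2837 → 8512 → 4256 → 2128 → 1064 → 532 → 266 → 133 → 400 → 200 → 100 → 50 → 25 → 76 → 38 → 19 → 58 → 29 → 88 → 44 → 22 → 11 → 34 → 17 → 52 → 26 → 13 → 40 → 20 → 10 → 5 → 16 → 8 → 4 → 2 → 1
Total steps = 52

52 steps


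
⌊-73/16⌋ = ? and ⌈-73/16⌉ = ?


-73/16 = -4.5625
floor = -5
ceil = -4

floor = -5, ceil = -4


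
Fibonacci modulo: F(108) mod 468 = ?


F(k) mod 468 for k=1..108:
1, 1, 2, 3, 5, 8, 13, 21, 34, 55, 89, 144, 233, 377, 142, 51, 193, 244, 437, 213, 182, 395, 109, 36, 145, 181, 326, 39, 365, 404, 301, 237, 70, 307, 377, 216, 125, 341, 466, 339, 337, 208, 77, 285, 362, 179, 73, 252, 325, 109, 434, 75, 41, 116, 157, 273, 430, 235, 197, 432, 161, 125, 286, 411, 229, 172, 401, 105, 38, 143, 181, 324, 37, 361, 398, 291, 221, 44, 265, 309, 106, 415, 53, 0, 53, 53, 106, 159, 265, 424, 221, 177, 398, 107, 37, 144, 181, 325, 38, 363, 401, 296, 229, 57, 286, 343, 161, 36
F(108) mod 468 = 36


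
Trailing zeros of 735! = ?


floor(735/5) = 147
floor(735/25) = 29
floor(735/125) = 5
floor(735/625) = 1
Total = 182

182 trailing zeros


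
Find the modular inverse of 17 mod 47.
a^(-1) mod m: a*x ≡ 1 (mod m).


Use the extended Euclidean algorithm on (47, 17); each row r = 47*s + 17*t:
r=47, s=1, t=0
r=17, s=0, t=1
q=2: r=13, s=1, t=-2   [47*(1) + 17*(-2) = 13]
q=1: r=4, s=-1, t=3   [47*(-1) + 17*(3) = 4]
q=3: r=1, s=4, t=-11   [47*(4) + 17*(-11) = 1]
q=4: r=0, s=-17, t=47   [47*(-17) + 17*(47) = 0]
GCD = 1 with t = -11, so 17*(-11) ≡ 1 (mod 47)
Inverse = -11 mod 47 = 36
Check: 17 * 36 = 612 ≡ 1 (mod 47)

17^(-1) ≡ 36 (mod 47)


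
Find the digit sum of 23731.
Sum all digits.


2 + 3 + 7 + 3 + 1 = 16


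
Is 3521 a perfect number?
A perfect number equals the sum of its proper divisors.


Proper divisors of 3521: 1, 7, 503
Sum = 1 + 7 + 503 = 511

No, 3521 is not perfect (511 ≠ 3521)


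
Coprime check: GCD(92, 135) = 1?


Euclidean algorithm:
135 = 1 * 92 + 43
92 = 2 * 43 + 6
43 = 7 * 6 + 1
6 = 6 * 1 + 0
GCD(92, 135) = 1

Yes, coprime (GCD = 1)


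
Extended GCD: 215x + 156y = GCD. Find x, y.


Tabular extended Euclidean (each row: r = 215*s + 156*t):
r=215, s=1, t=0
r=156, s=0, t=1
q=1: r=59, s=1, t=-1   [215*(1) + 156*(-1) = 59]
q=2: r=38, s=-2, t=3   [215*(-2) + 156*(3) = 38]
q=1: r=21, s=3, t=-4   [215*(3) + 156*(-4) = 21]
q=1: r=17, s=-5, t=7   [215*(-5) + 156*(7) = 17]
q=1: r=4, s=8, t=-11   [215*(8) + 156*(-11) = 4]
q=4: r=1, s=-37, t=51   [215*(-37) + 156*(51) = 1]
q=4: r=0, s=156, t=-215   [215*(156) + 156*(-215) = 0]
GCD = 1; from the row with r=1: x=-37, y=51
Check: 215*(-37) + 156*(51) = -7955 + 7956 = 1

GCD = 1, x = -37, y = 51
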